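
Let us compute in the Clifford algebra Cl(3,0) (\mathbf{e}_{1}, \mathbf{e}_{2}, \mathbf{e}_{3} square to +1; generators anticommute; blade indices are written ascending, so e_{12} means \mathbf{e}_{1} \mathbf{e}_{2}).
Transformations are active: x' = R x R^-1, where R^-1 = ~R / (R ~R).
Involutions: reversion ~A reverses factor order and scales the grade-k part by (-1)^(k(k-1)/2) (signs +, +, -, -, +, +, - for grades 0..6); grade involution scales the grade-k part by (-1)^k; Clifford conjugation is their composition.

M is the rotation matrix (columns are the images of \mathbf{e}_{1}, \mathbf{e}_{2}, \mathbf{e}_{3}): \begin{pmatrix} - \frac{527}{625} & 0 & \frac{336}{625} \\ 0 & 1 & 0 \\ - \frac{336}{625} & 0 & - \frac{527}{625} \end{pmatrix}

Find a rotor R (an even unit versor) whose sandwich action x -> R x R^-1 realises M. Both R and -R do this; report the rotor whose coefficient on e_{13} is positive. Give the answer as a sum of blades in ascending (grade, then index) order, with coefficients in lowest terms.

Method: write R = a + b12*e_{12} + b13*e_{13} + b23*e_{23} with a^2 + b12^2 + b13^2 + b23^2 = 1 (so R^-1 = ~R). Expanding the columns R e_j ~R gives tr M = 4a^2 - 1 and, from the antisymmetric part, M21 - M12 = -4a*b12, M13 - M31 = 4a*b13, M32 - M23 = -4a*b23.
Here tr M = -\frac{429}{625}, so a^2 = (1 + tr M)/4 = \frac{49}{625} and a = ±\frac{7}{25}. Taking a = \frac{7}{25}: M21 - M12 = 0, M13 - M31 = \frac{672}{625}, M32 - M23 = 0, giving b12 = 0, b13 = \frac{24}{25}, b23 = 0, i.e. R = \frac{7}{25} + \frac{24}{25} e_{13}.
Its e_{13} coefficient is already positive.
Answer: \frac{7}{25} + \frac{24}{25} e_{13}. Recall the cover is two-to-one: with M of trace -\frac{429}{625}, both preimages act alike, and the stated e_{13} sign chooses the sheet.


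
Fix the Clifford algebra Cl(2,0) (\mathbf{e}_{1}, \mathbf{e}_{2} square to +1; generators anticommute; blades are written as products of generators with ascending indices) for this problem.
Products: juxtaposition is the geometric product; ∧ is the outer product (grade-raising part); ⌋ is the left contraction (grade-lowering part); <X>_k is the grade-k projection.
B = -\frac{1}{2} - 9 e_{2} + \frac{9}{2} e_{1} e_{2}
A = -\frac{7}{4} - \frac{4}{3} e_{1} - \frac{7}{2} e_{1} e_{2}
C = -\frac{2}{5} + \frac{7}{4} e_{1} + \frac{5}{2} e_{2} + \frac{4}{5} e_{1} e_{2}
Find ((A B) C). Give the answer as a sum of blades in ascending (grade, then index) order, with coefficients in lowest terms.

step 1: \frac{133}{8} + \frac{193}{6} e_{1} + \frac{39}{4} e_{2} + \frac{47}{8} e_{1} e_{2}
step 2: \frac{4159}{60} + \frac{2219}{96} e_{1} + \frac{5099}{96} e_{2} + \frac{17833}{240} e_{1} e_{2}
Answer: \frac{4159}{60} + \frac{2219}{96} e_{1} + \frac{5099}{96} e_{2} + \frac{17833}{240} e_{1} e_{2}


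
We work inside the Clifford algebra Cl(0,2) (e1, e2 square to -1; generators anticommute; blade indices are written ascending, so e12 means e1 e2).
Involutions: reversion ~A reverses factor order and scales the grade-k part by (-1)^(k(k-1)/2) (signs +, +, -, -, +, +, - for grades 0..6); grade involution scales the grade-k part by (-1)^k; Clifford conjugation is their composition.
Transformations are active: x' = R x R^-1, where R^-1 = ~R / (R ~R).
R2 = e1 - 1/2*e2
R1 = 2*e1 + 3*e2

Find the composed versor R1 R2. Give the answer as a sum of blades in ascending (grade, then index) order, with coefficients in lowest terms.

Distribute over the terms of R1 (each basis-blade product reordered to ascending indices, repeated generators contracted through their squares):
(2*e1) R2 = -2 - e12
(3*e2) R2 = 3/2 - 3*e12
Summing the partial products and collecting blades:
Answer: -1/2 - 4*e12


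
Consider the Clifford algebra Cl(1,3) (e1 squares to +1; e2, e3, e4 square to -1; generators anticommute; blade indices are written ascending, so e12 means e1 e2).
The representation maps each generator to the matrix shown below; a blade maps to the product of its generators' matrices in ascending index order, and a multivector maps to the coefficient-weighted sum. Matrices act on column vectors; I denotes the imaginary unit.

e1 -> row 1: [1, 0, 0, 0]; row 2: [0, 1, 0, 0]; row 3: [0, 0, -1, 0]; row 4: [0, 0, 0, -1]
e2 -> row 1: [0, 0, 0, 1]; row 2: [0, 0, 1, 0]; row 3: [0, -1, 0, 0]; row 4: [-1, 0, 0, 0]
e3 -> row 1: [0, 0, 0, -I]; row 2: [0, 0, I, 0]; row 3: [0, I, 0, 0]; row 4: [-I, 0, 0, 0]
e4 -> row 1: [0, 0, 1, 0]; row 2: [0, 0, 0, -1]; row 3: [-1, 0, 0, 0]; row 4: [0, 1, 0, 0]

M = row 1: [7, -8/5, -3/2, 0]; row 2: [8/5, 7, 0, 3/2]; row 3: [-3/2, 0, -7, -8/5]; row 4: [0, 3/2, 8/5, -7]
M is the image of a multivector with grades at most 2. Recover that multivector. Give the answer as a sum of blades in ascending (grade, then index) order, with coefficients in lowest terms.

Method: the blade images are trace-orthogonal — tr(rho(e_A) rho(e_B)^-1) = 4 if A = B and 0 otherwise — and rho(e_A)^-1 = (e_A)^2 * rho(e_A) with (e_A)^2 = +1 or -1, so the coefficient of e_A in the preimage is (e_A)^2 * tr(M rho(e_A))/4.
Nonzero projections over blades of grade <= 2: e1: (e1)^2 = +1, tr(M rho(e1)) = 28, coefficient 7; e14: (e14)^2 = +1, tr(M rho(e14)) = -6, coefficient -3/2; e24: (e24)^2 = -1, tr(M rho(e24)) = 32/5, coefficient -8/5. Every other blade of grade <= 2 projects to 0.
Answer: 7*e1 - 3/2*e14 - 8/5*e24


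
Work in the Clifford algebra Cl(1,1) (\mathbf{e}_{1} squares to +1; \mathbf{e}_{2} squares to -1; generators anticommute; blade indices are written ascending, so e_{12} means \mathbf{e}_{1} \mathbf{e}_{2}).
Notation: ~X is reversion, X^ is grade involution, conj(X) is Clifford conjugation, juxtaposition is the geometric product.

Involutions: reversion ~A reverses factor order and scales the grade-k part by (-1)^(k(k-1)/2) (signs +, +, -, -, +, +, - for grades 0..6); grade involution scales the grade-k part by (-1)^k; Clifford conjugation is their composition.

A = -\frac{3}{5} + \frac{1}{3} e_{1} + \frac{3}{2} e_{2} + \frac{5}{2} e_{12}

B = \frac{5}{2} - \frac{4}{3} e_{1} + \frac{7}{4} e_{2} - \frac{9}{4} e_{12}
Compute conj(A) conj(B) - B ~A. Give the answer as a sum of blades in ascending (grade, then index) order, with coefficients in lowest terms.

first term: -\frac{367}{36} - \frac{563}{60} e_{1} - \frac{7}{60} e_{2} - \frac{301}{60} e_{12}
second term: \frac{19}{18} + \frac{19}{30} e_{1} + \frac{407}{60} e_{2} - \frac{449}{60} e_{12}
Answer: -\frac{45}{4} - \frac{601}{60} e_{1} - \frac{69}{10} e_{2} + \frac{37}{15} e_{12}


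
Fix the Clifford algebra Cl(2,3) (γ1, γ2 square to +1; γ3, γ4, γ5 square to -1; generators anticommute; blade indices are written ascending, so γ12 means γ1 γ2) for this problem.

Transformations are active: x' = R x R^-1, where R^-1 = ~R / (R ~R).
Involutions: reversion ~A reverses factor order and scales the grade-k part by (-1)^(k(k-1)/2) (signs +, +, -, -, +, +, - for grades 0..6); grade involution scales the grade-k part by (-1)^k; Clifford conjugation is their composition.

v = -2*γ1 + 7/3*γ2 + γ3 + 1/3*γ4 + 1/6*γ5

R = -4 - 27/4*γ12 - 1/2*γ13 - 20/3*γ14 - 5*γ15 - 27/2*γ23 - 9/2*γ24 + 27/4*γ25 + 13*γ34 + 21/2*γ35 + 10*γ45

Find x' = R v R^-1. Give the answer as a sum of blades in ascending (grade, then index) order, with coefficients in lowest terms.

~R = -4 + 27/4*γ12 + 1/2*γ13 + 20/3*γ14 + 5*γ15 + 27/2*γ23 + 9/2*γ24 - 27/4*γ25 - 13*γ34 - 21/2*γ35 - 10*γ45, and R ~R = 2215/18, so R^-1 = ~R / (2215/18).
R v = -151/36*γ1 - 215/24*γ2 + 245/12*γ3 + 43/6*γ4 - 151/12*γ5 + 257/12*γ123 + 803/36*γ124 - 71/24*γ125 - 39/2*γ134 - 193/12*γ135 - 175/9*γ145 + 91/3*γ234 + 31/2*γ235 + 61/3*γ245 + 26/3*γ345
Answer: -3889/3544*γ1 + 54871/6645*γ2 - 3247/8860*γ3 + 29677/5316*γ4 + 58025/10632*γ5


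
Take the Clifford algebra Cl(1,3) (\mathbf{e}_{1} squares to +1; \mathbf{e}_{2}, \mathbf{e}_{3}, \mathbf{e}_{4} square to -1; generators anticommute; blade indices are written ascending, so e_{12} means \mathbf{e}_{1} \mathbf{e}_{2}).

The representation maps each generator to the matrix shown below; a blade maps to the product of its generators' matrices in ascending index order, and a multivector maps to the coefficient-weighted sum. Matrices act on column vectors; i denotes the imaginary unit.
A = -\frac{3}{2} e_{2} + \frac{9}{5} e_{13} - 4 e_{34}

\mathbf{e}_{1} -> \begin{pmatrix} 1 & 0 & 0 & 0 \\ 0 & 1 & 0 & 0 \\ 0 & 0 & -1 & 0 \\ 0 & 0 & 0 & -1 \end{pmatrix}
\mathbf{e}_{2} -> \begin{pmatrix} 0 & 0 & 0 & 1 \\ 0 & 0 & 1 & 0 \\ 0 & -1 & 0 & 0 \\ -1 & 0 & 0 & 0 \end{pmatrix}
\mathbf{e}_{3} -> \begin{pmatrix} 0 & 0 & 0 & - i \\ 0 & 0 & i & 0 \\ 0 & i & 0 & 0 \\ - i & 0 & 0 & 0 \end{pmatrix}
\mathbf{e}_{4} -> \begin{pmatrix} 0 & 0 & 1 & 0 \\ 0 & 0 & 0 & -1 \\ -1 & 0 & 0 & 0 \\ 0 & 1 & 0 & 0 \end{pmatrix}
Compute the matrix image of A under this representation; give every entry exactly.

Bivector images (products of the table entries): rho(e_{13}) = rho(\mathbf{e}_{1})rho(\mathbf{e}_{3}) = \begin{pmatrix} 0 & 0 & 0 & - i \\ 0 & 0 & i & 0 \\ 0 & - i & 0 & 0 \\ i & 0 & 0 & 0 \end{pmatrix}; rho(e_{34}) = rho(\mathbf{e}_{3})rho(\mathbf{e}_{4}) = \begin{pmatrix} 0 & - i & 0 & 0 \\ - i & 0 & 0 & 0 \\ 0 & 0 & 0 & - i \\ 0 & 0 & - i & 0 \end{pmatrix}.
M = (-\frac{3}{2})*rho(e_{2}) + (\frac{9}{5})*rho(e_{13}) + (-4)*rho(e_{34}), summed entrywise:
Answer: \begin{pmatrix} 0 & 4 i & 0 & - \frac{3}{2} - \frac{9 i}{5} \\ 4 i & 0 & - \frac{3}{2} + \frac{9 i}{5} & 0 \\ 0 & \frac{3}{2} - \frac{9 i}{5} & 0 & 4 i \\ \frac{3}{2} + \frac{9 i}{5} & 0 & 4 i & 0 \end{pmatrix}


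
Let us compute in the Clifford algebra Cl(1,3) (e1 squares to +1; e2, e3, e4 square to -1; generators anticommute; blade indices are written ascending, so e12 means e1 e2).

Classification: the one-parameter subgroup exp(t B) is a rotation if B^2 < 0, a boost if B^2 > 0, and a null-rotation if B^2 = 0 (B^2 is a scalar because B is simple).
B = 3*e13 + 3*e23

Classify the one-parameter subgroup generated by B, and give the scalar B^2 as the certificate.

B^2 term by term: the squares give (3)^2*(e13)^2 + (3)^2*(e23)^2 = 9*(+1) + 9*(-1) = 0 (each basis 2-blade squares to minus the product of its generators' squares); cross terms between blades sharing an index anticommute and cancel. So B^2 = 0.
Answer: null-rotation, certificate B^2 = 0. Key observation: B^2 = 0 is a conjugation invariant, so its sign decides the class regardless of the surface form of B.


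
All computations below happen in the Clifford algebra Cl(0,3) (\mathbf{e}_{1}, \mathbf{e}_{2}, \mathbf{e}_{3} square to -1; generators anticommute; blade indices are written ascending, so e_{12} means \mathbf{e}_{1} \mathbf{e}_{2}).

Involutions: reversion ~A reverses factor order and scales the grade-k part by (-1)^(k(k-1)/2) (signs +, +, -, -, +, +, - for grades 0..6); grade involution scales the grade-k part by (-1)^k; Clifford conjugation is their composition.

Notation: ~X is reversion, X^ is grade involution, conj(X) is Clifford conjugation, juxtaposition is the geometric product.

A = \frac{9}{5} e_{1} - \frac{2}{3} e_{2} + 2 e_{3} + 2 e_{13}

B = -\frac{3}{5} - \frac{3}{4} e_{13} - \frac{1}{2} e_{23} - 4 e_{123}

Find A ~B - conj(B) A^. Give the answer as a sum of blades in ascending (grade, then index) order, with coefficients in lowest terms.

first term: -\frac{3}{2} + \frac{21}{50} e_{1} + \frac{47}{5} e_{2} - \frac{133}{60} e_{3} - 7 e_{12} - \frac{58}{15} e_{13} - \frac{36}{5} e_{23} + \frac{7}{5} e_{123}
second term: -\frac{3}{2} + \frac{129}{50} e_{1} - \frac{37}{5} e_{2} + \frac{11}{60} e_{3} - 9 e_{12} - \frac{58}{15} e_{13} - \frac{36}{5} e_{23} - \frac{7}{5} e_{123}
Answer: -\frac{54}{25} e_{1} + \frac{84}{5} e_{2} - \frac{12}{5} e_{3} + 2 e_{12} + \frac{14}{5} e_{123}


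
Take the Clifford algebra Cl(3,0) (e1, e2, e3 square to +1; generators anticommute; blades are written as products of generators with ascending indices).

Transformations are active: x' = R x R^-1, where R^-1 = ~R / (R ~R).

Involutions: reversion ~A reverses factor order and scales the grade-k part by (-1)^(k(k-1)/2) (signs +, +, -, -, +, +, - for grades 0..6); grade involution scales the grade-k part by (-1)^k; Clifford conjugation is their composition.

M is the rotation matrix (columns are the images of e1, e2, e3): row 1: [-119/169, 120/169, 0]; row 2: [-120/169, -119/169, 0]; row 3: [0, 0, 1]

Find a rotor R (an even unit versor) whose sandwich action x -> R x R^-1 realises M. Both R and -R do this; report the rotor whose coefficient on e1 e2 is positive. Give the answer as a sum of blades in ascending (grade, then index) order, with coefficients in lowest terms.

Method: write R = a + b12*e1 e2 + b13*e1 e3 + b23*e2 e3 with a^2 + b12^2 + b13^2 + b23^2 = 1 (so R^-1 = ~R). Expanding the columns R e_j ~R gives tr M = 4a^2 - 1 and, from the antisymmetric part, M21 - M12 = -4a*b12, M13 - M31 = 4a*b13, M32 - M23 = -4a*b23.
Here tr M = -69/169, so a^2 = (1 + tr M)/4 = 25/169 and a = ±5/13. Taking a = 5/13: M21 - M12 = -240/169, M13 - M31 = 0, M32 - M23 = 0, giving b12 = 12/13, b13 = 0, b23 = 0, i.e. R = 5/13 + 12/13*e1 e2.
Its e1 e2 coefficient is already positive.
Answer: 5/13 + 12/13*e1 e2. Sheet selection: the two-to-one cover makes ±R indistinguishable at the matrix level (trace -69/169), so uniqueness comes from the required sign on e1 e2.


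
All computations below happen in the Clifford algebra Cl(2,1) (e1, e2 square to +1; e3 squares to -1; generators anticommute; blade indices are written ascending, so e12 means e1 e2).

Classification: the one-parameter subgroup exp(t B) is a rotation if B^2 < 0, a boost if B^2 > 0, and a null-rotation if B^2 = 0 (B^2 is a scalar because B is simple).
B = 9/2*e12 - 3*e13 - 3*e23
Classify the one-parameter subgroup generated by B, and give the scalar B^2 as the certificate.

B^2 term by term: the squares give (9/2)^2*(e12)^2 + (-3)^2*(e13)^2 + (-3)^2*(e23)^2 = 81/4*(-1) + 9*(+1) + 9*(+1) = -9/4 (each basis 2-blade squares to minus the product of its generators' squares); cross terms between blades sharing an index anticommute and cancel. So B^2 = -9/4.
Answer: rotation, certificate B^2 = -9/4. Note: conjugating B changes its blade decomposition but never the scalar B^2 = -9/4, whose sign settles the classification.


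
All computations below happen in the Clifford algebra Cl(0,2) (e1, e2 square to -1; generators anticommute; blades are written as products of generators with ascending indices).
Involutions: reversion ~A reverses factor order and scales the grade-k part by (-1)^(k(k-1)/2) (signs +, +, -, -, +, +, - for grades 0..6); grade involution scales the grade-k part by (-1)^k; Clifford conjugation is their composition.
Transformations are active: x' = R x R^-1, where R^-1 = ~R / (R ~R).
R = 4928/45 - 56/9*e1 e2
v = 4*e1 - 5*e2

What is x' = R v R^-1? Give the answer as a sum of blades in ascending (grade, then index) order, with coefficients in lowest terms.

~R = 4928/45 + 56/9*e1 e2, and R ~R = 24363584/2025, so R^-1 = ~R / (24363584/2025).
R v = 6104/15*e1 - 5152/9*e2
Answer: 26476/7769*e1 - 42115/7769*e2


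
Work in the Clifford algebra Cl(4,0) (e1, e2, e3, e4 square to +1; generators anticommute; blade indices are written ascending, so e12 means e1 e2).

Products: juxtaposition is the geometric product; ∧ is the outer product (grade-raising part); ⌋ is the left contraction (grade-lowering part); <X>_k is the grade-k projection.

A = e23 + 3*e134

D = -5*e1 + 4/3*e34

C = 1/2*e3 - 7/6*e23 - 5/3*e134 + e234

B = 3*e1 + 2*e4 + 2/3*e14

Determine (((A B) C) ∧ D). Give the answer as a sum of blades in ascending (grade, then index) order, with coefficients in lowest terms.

step 1: 2*e3 + 6*e13 + 9*e34 + 3*e123 + 2*e234 + 2/3*e1234
step 2: -1 + 125/6*e1 - 70/9*e2 + 47/6*e4 + 31/6*e12 + 10/9*e14 + 5/2*e24 - 19/3*e124
step 3: 5*e1 - 350/9*e12 + 235/6*e14 - 4/3*e34 - 25/2*e124 + 250/9*e134 - 280/27*e234 + 62/9*e1234
Answer: 5*e1 - 350/9*e12 + 235/6*e14 - 4/3*e34 - 25/2*e124 + 250/9*e134 - 280/27*e234 + 62/9*e1234


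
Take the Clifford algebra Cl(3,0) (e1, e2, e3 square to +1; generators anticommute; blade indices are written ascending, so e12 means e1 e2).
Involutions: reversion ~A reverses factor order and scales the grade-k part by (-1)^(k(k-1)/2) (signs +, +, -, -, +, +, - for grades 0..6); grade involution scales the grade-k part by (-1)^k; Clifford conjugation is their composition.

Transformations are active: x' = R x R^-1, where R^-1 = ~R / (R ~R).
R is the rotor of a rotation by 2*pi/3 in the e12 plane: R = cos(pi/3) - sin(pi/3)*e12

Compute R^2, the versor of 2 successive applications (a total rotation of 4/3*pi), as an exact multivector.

Half-angle bookkeeping: 2 applications in e12 add up to rotor phase 2*pi/3 = 2*pi/3, so R^2 = cos(2*pi/3) - sin(2*pi/3)*e12.
cos(2*pi/3) = -1/2 and sin(2*pi/3) = sqrt(3)/2, so R^2 = -1/2 - sqrt(3)/2*e12. The net rotation is 4/3*pi; the rotor keeps the half-angle phase exactly.
Answer: -1/2 - sqrt(3)/2*e12


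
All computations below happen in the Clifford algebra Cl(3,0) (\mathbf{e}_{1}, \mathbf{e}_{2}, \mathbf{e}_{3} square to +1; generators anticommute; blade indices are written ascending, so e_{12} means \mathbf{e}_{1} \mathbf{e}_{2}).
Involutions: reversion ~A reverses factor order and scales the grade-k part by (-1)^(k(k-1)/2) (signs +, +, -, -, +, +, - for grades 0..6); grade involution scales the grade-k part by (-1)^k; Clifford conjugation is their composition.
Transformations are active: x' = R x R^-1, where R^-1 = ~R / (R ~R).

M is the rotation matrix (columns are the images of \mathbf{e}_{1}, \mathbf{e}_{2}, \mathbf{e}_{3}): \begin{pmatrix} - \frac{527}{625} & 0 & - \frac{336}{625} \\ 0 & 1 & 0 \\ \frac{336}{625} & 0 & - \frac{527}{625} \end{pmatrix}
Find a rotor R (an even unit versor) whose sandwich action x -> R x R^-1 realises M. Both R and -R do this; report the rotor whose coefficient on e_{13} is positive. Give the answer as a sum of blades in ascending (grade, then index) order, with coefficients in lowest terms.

Method: write R = a + b12*e_{12} + b13*e_{13} + b23*e_{23} with a^2 + b12^2 + b13^2 + b23^2 = 1 (so R^-1 = ~R). Expanding the columns R e_j ~R gives tr M = 4a^2 - 1 and, from the antisymmetric part, M21 - M12 = -4a*b12, M13 - M31 = 4a*b13, M32 - M23 = -4a*b23.
Here tr M = -\frac{429}{625}, so a^2 = (1 + tr M)/4 = \frac{49}{625} and a = ±\frac{7}{25}. Taking a = \frac{7}{25}: M21 - M12 = 0, M13 - M31 = -\frac{672}{625}, M32 - M23 = 0, giving b12 = 0, b13 = -\frac{24}{25}, b23 = 0, i.e. R = \frac{7}{25} - \frac{24}{25} e_{13}.
Its e_{13} coefficient is negative, so report the other preimage -R.
Answer: -\frac{7}{25} + \frac{24}{25} e_{13}. Recall the cover is two-to-one: with M of trace -\frac{429}{625}, both preimages act alike, and the stated e_{13} sign chooses the sheet.


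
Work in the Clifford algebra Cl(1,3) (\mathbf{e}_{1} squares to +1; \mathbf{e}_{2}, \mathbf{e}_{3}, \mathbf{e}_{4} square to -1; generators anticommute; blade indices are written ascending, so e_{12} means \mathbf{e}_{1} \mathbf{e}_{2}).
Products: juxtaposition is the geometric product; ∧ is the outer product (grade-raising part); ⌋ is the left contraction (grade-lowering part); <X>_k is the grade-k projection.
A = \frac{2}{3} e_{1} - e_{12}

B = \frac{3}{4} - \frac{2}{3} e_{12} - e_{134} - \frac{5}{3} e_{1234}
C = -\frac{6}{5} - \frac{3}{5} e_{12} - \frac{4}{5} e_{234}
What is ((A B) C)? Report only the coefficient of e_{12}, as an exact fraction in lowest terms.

step 1: \frac{2}{3} + \frac{1}{2} e_{1} - \frac{4}{9} e_{2} - \frac{3}{4} e_{12} + e_{34} - \frac{19}{9} e_{234}
step 2: \frac{241}{180} - \frac{1}{3} e_{1} + \frac{31}{30} e_{2} + \frac{1}{2} e_{12} - \frac{14}{9} e_{34} + \frac{2}{3} e_{134} + 2 e_{234} - e_{1234}
Answer: \frac{1}{2}


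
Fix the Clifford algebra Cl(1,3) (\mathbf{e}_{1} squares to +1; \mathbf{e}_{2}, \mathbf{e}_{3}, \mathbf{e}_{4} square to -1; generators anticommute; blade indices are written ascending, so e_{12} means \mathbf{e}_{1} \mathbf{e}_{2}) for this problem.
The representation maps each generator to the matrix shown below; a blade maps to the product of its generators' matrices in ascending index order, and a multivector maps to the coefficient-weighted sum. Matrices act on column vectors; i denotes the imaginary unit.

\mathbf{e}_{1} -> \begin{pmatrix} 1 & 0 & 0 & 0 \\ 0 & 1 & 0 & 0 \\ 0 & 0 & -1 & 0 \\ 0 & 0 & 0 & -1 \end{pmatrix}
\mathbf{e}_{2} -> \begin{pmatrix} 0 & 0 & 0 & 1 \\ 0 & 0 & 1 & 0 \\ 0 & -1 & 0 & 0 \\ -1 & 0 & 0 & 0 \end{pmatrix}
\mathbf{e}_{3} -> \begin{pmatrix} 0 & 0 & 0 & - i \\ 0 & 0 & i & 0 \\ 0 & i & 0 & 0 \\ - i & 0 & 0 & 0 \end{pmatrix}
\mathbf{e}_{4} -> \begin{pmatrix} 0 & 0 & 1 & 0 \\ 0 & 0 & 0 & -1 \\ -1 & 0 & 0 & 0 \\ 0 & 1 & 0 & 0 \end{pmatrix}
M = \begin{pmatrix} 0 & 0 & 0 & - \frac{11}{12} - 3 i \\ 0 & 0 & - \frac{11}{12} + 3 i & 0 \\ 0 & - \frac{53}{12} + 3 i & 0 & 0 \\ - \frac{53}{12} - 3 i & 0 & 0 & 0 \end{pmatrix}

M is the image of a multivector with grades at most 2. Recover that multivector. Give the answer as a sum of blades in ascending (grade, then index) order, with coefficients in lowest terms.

Method: the blade images are trace-orthogonal — tr(rho(e_A) rho(e_B)^-1) = 4 if A = B and 0 otherwise — and rho(e_A)^-1 = (e_A)^2 * rho(e_A) with (e_A)^2 = +1 or -1, so the coefficient of e_A in the preimage is (e_A)^2 * tr(M rho(e_A))/4.
Nonzero projections over blades of grade <= 2: e_{2}: (e_{2})^2 = -1, tr(M rho(e_{2})) = -7, coefficient \frac{7}{4}; e_{3}: (e_{3})^2 = -1, tr(M rho(e_{3})) = -12, coefficient 3; e_{12}: (e_{12})^2 = +1, tr(M rho(e_{12})) = - \frac{32}{3}, coefficient -\frac{8}{3}. Every other blade of grade <= 2 projects to 0.
Answer: \frac{7}{4} e_{2} + 3 e_{3} - \frac{8}{3} e_{12}


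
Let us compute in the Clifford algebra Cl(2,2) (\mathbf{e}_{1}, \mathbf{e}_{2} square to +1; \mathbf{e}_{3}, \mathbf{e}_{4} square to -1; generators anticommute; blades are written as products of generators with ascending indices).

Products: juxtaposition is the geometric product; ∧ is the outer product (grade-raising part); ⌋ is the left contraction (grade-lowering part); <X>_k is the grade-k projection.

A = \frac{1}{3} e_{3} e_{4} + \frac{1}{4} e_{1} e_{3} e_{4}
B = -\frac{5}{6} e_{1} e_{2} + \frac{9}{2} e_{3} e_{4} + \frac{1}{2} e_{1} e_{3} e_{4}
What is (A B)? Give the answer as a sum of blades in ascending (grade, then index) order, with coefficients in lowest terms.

step 1: -\frac{13}{8} - \frac{31}{24} e_{1} - \frac{5}{24} e_{2} e_{3} e_{4} - \frac{5}{18} e_{1} e_{2} e_{3} e_{4}
Answer: -\frac{13}{8} - \frac{31}{24} e_{1} - \frac{5}{24} e_{2} e_{3} e_{4} - \frac{5}{18} e_{1} e_{2} e_{3} e_{4}


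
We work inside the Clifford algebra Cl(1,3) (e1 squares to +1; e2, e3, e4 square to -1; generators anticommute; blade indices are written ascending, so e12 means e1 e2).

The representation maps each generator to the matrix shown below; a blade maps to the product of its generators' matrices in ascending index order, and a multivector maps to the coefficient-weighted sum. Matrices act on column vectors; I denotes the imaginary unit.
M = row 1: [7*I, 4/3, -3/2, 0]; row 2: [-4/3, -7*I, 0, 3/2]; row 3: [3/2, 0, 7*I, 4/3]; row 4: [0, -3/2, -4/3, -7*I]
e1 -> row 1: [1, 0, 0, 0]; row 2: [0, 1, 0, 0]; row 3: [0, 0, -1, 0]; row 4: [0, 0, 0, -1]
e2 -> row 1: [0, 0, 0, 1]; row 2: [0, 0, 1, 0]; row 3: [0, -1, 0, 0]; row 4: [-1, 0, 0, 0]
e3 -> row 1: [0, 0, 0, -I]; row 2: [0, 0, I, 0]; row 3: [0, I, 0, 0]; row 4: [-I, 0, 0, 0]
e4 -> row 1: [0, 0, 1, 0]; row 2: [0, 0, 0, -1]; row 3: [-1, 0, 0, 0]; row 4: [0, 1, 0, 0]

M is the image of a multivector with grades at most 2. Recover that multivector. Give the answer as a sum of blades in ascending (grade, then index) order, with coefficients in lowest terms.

Method: the blade images are trace-orthogonal — tr(rho(e_A) rho(e_B)^-1) = 4 if A = B and 0 otherwise — and rho(e_A)^-1 = (e_A)^2 * rho(e_A) with (e_A)^2 = +1 or -1, so the coefficient of e_A in the preimage is (e_A)^2 * tr(M rho(e_A))/4.
Nonzero projections over blades of grade <= 2: e4: (e4)^2 = -1, tr(M rho(e4)) = 6, coefficient -3/2; e23: (e23)^2 = -1, tr(M rho(e23)) = 28, coefficient -7; e24: (e24)^2 = -1, tr(M rho(e24)) = -16/3, coefficient 4/3. Every other blade of grade <= 2 projects to 0.
Answer: -3/2*e4 - 7*e23 + 4/3*e24


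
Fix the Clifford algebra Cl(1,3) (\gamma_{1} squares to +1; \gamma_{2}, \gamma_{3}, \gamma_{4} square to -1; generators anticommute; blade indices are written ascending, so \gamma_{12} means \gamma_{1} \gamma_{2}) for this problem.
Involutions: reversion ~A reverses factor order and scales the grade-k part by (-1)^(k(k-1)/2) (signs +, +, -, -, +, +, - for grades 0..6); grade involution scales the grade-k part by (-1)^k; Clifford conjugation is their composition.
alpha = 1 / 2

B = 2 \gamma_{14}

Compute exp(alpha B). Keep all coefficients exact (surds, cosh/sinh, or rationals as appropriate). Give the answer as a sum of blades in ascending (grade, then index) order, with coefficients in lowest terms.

B^2 = (2)^2*(\gamma_{14})^2 = 4*(+1) = 4 (a basis 2-blade squares to minus the product of its generators' squares).
B^2 = 4 — a positive square means the series sums to a boost: l = 2, alpha*l = 1, so exp(alpha B) = cosh(1) + (sinh(1)/2)*B = \cosh{\left(1 \right)} + (\frac{\sinh{\left(1 \right)}}{2})*B.
Answer: \cosh{\left(1 \right)} + \sinh{\left(1 \right)} \gamma_{14}


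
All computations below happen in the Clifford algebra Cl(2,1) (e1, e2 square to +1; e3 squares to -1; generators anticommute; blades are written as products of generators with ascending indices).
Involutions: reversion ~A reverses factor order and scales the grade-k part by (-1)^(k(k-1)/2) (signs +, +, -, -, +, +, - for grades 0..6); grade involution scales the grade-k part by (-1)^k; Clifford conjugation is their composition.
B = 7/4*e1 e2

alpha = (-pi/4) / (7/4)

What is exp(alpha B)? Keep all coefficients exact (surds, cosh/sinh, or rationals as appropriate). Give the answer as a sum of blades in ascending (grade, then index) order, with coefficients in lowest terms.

B^2 = (7/4)^2*(e1 e2)^2 = 49/16*(-1) = -49/16 (a basis 2-blade squares to minus the product of its generators' squares).
B^2 = -49/16 — the negative square puts this in the circular regime; l = 7/4, alpha*l = -pi/4, so exp(alpha B) = cos(-pi/4) + (sin(-pi/4)/(7/4))*B = sqrt(2)/2 + (-2*sqrt(2)/7)*B.
Answer: sqrt(2)/2 - sqrt(2)/2*e1 e2


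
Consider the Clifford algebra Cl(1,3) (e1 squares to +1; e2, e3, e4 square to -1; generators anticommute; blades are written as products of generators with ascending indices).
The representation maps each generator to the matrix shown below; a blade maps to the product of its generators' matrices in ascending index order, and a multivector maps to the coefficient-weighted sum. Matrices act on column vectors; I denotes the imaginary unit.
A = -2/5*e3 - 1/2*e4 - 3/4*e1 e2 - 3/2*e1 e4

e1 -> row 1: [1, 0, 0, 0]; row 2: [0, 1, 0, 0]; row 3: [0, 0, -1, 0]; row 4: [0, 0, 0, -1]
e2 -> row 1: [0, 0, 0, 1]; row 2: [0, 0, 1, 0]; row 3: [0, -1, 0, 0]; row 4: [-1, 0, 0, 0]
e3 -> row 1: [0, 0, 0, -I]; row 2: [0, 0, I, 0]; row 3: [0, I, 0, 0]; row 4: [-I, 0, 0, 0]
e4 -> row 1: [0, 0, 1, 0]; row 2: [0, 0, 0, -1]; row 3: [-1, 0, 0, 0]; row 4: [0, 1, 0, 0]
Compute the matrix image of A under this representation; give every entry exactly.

Bivector images (products of the table entries): rho(e1 e2) = rho(e1)rho(e2) = row 1: [0, 0, 0, 1]; row 2: [0, 0, 1, 0]; row 3: [0, 1, 0, 0]; row 4: [1, 0, 0, 0]; rho(e1 e4) = rho(e1)rho(e4) = row 1: [0, 0, 1, 0]; row 2: [0, 0, 0, -1]; row 3: [1, 0, 0, 0]; row 4: [0, -1, 0, 0].
M = (-2/5)*rho(e3) + (-1/2)*rho(e4) + (-3/4)*rho(e1 e2) + (-3/2)*rho(e1 e4), summed entrywise:
Answer: row 1: [0, 0, -2, -3/4 + 2*I/5]; row 2: [0, 0, -3/4 - 2*I/5, 2]; row 3: [-1, -3/4 - 2*I/5, 0, 0]; row 4: [-3/4 + 2*I/5, 1, 0, 0]


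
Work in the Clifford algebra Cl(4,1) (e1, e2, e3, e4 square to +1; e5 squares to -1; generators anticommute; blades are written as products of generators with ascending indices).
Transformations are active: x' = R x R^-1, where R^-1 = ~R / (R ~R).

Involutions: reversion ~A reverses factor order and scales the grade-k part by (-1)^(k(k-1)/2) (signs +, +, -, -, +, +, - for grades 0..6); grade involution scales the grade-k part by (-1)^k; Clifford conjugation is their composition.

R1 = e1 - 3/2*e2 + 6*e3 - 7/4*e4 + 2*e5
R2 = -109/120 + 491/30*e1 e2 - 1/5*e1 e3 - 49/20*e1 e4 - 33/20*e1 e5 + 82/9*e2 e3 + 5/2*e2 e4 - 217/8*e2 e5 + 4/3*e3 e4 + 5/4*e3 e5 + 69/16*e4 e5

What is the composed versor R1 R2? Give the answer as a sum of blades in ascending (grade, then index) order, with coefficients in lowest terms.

Distribute over the terms of R1 (each basis-blade product reordered to ascending indices, repeated generators contracted through their squares):
(e1) R2 = -109/120*e1 + 491/30*e2 - 1/5*e3 - 49/20*e4 - 33/20*e5 + 82/9*e1 e2 e3 + 5/2*e1 e2 e4 - 217/8*e1 e2 e5 + 4/3*e1 e3 e4 + 5/4*e1 e3 e5 + 69/16*e1 e4 e5
(-3/2*e2) R2 = 491/20*e1 + 109/80*e2 - 41/3*e3 - 15/4*e4 + 651/16*e5 - 3/10*e1 e2 e3 - 147/40*e1 e2 e4 - 99/40*e1 e2 e5 - 2*e2 e3 e4 - 15/8*e2 e3 e5 - 207/32*e2 e4 e5
(6*e3) R2 = 6/5*e1 - 164/3*e2 - 109/20*e3 + 8*e4 + 15/2*e5 + 491/5*e1 e2 e3 + 147/10*e1 e3 e4 + 99/10*e1 e3 e5 - 15*e2 e3 e4 + 651/4*e2 e3 e5 + 207/8*e3 e4 e5
(-7/4*e4) R2 = -343/80*e1 + 35/8*e2 + 7/3*e3 + 763/480*e4 - 483/64*e5 - 3437/120*e1 e2 e4 + 7/20*e1 e3 e4 - 231/80*e1 e4 e5 - 287/18*e2 e3 e4 - 1519/32*e2 e4 e5 + 35/16*e3 e4 e5
(2*e5) R2 = -33/10*e1 - 217/4*e2 + 5/2*e3 + 69/8*e4 - 109/60*e5 + 491/15*e1 e2 e5 - 2/5*e1 e3 e5 - 49/10*e1 e4 e5 + 164/9*e2 e3 e5 + 5*e2 e4 e5 + 8/3*e3 e4 e5
Summing the partial products and collecting blades:
Answer: 4141/240*e1 - 1389/16*e2 - 869/60*e3 + 5767/480*e4 + 35687/960*e5 + 9631/90*e1 e2 e3 - 1789/60*e1 e2 e4 + 47/15*e1 e2 e5 + 983/60*e1 e3 e4 + 43/4*e1 e3 e5 - 139/40*e1 e4 e5 - 593/18*e2 e3 e4 + 12895/72*e2 e3 e5 - 783/16*e2 e4 e5 + 1475/48*e3 e4 e5


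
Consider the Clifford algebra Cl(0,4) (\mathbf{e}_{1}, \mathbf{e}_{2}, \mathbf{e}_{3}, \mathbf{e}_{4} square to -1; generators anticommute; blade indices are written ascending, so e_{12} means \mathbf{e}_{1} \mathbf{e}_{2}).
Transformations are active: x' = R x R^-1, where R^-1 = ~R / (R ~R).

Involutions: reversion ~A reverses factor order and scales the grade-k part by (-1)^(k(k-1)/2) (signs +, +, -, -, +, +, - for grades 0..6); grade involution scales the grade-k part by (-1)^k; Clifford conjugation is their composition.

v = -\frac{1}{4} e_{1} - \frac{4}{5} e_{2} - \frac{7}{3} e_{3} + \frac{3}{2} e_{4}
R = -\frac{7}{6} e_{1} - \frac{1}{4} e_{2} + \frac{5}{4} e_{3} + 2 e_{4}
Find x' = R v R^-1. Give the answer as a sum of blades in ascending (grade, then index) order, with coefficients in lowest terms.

~R = -\frac{7}{6} e_{1} - \frac{1}{4} e_{2} + \frac{5}{4} e_{3} + 2 e_{4}, and R ~R = -\frac{503}{72}, so R^-1 = ~R / (-\frac{503}{72}).
R v = -\frac{23}{40} + \frac{209}{240} e_{12} + \frac{437}{144} e_{13} - \frac{5}{4} e_{14} + \frac{19}{12} e_{23} + \frac{49}{40} e_{24} + \frac{157}{24} e_{34}
Answer: \frac{583}{10060} e_{1} + \frac{3817}{5030} e_{2} + \frac{7663}{3018} e_{3} - \frac{5889}{5030} e_{4}


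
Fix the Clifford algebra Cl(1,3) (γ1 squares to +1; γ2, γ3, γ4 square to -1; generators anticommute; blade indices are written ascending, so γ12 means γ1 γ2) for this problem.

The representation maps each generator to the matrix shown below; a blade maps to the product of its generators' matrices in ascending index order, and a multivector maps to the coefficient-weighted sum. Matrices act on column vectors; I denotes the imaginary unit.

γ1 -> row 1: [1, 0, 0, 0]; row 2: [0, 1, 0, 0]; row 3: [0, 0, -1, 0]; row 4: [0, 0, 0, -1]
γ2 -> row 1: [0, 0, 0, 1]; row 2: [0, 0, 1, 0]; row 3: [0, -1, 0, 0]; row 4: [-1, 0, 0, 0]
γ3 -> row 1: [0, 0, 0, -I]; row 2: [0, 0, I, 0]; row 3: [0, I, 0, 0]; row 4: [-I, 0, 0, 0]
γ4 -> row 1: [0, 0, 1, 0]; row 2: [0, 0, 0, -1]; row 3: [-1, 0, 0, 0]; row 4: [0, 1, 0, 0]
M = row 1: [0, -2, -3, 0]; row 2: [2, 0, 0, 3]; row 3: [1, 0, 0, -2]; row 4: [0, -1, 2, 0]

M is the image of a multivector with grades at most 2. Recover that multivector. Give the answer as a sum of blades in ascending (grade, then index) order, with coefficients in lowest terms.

Method: the blade images are trace-orthogonal — tr(rho(e_A) rho(e_B)^-1) = 4 if A = B and 0 otherwise — and rho(e_A)^-1 = (e_A)^2 * rho(e_A) with (e_A)^2 = +1 or -1, so the coefficient of e_A in the preimage is (e_A)^2 * tr(M rho(e_A))/4.
Nonzero projections over blades of grade <= 2: γ4: (γ4)^2 = -1, tr(M rho(γ4)) = 8, coefficient -2; γ14: (γ14)^2 = +1, tr(M rho(γ14)) = -4, coefficient -1; γ24: (γ24)^2 = -1, tr(M rho(γ24)) = 8, coefficient -2. Every other blade of grade <= 2 projects to 0.
Answer: -2*γ4 - γ14 - 2*γ24


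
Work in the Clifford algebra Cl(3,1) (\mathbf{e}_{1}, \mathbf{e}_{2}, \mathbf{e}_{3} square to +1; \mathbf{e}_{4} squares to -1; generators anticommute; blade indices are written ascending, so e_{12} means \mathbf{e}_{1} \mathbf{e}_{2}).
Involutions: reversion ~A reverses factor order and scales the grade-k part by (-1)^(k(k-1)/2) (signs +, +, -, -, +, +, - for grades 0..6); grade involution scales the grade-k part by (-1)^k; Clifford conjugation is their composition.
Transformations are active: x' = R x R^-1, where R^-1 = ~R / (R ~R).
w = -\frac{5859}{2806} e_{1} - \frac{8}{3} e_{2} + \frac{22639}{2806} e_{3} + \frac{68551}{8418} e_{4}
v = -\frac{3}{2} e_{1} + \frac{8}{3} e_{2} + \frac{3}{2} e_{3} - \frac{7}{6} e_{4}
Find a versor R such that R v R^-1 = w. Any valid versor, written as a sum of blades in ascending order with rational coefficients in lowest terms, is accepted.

The midline construction: v and w both square to \frac{41}{4}, so reflecting in their sum -\frac{5034}{1403} e_{1} + \frac{13424}{1403} e_{3} + \frac{29365}{4209} e_{4} exchanges them.
Answer: -\frac{5034}{1403} e_{1} + \frac{13424}{1403} e_{3} + \frac{29365}{4209} e_{4}


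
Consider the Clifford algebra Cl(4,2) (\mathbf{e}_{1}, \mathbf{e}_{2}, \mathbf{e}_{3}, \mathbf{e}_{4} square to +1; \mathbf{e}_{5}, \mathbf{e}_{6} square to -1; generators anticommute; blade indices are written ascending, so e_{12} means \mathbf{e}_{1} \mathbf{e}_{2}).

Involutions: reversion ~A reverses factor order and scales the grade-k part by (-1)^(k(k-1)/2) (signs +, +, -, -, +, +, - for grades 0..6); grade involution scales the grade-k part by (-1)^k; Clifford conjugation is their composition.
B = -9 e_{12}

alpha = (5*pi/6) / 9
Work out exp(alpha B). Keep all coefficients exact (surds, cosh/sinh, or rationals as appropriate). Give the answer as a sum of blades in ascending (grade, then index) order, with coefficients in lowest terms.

B^2 = (-9)^2*(e_{12})^2 = 81*(-1) = -81 (a basis 2-blade squares to minus the product of its generators' squares).
B^2 = -81 — B^2 < 0, so the exponential closes trigonometrically: l = 9, alpha*l = \frac{5 \pi}{6}, so exp(alpha B) = cos(\frac{5 \pi}{6}) + (sin(\frac{5 \pi}{6})/9)*B = - \frac{\sqrt{3}}{2} + (\frac{1}{18})*B.
Answer: - \frac{\sqrt{3}}{2} - \frac{1}{2} e_{12}


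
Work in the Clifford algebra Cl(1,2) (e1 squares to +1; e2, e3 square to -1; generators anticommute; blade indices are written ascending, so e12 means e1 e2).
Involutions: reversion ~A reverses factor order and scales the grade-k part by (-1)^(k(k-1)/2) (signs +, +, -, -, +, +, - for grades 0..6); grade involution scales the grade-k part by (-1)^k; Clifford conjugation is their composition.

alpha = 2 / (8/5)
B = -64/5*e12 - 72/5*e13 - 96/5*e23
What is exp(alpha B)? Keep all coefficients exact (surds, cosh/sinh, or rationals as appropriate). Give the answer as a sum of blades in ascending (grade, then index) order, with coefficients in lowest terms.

B^2 term by term: the squares give (-64/5)^2*(e12)^2 + (-72/5)^2*(e13)^2 + (-96/5)^2*(e23)^2 = 4096/25*(+1) + 5184/25*(+1) + 9216/25*(-1) = 64/25 (each basis 2-blade squares to minus the product of its generators' squares); cross terms between blades sharing an index anticommute and cancel. So B^2 = 64/25.
B^2 = 64/25 — a positive square means the series sums to a boost: l = 8/5, alpha*l = 2, so exp(alpha B) = cosh(2) + (sinh(2)/(8/5))*B = cosh(2) + (5*sinh(2)/8)*B.
Answer: cosh(2) - 8*sinh(2)*e12 - 9*sinh(2)*e13 - 12*sinh(2)*e23


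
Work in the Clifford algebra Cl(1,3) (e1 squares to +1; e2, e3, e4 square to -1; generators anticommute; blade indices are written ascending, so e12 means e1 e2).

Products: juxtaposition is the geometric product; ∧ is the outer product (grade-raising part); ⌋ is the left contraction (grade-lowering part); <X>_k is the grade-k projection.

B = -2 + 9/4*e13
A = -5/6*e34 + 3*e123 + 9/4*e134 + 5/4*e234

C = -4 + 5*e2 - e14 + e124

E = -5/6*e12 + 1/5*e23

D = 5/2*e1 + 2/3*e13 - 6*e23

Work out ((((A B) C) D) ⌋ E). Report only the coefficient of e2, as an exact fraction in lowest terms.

step 1: -27/4*e2 + 81/16*e4 - 15/8*e14 + 5/3*e34 - 6*e123 - 45/16*e124 - 9/2*e134 - 5/2*e234
step 2: 615/16 - 81/16*e1 + 417/16*e2 - 9/2*e3 - 81/4*e4 - 81/16*e12 - 155/6*e13 - 213/16*e14 + 9/2*e23 - 405/16*e24 - 1/6*e34 + 149/6*e123 + 111/8*e124 + 18*e134 + 73/3*e234 - 45/2*e1234
step 3: -829/288 + 7747/32*e1 + 6653/288*e2 + 2611/12*e3 + 6121/32*e4 + 2779/32*e12 + 13/2*e13 - 6083/72*e14 - 991/6*e23 + 811/16*e24 - 463/4*e34 + 97/4*e123 - 54001/288*e124 + 208/3*e134 + 337/2*e234 + 431/12*e1234
step 4: -37763/960 - 33265/1728*e1 - 50633/320*e2 - 6653/1440*e3 + 4145/1728*e12 - 829/1440*e23
Answer: -50633/320


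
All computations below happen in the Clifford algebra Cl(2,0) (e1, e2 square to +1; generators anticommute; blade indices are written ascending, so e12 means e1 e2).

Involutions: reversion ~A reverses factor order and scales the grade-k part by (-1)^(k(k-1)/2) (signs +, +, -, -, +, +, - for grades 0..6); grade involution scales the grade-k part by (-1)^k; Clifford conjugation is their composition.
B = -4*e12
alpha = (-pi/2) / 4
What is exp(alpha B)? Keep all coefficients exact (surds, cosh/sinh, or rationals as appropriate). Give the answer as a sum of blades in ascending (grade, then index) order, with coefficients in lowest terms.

B^2 = (-4)^2*(e12)^2 = 16*(-1) = -16 (a basis 2-blade squares to minus the product of its generators' squares).
B^2 = -16 — the series telescopes trigonometrically here: l = 4, alpha*l = -pi/2, so exp(alpha B) = cos(-pi/2) + (sin(-pi/2)/4)*B = 0 + (-1/4)*B.
Answer: e12


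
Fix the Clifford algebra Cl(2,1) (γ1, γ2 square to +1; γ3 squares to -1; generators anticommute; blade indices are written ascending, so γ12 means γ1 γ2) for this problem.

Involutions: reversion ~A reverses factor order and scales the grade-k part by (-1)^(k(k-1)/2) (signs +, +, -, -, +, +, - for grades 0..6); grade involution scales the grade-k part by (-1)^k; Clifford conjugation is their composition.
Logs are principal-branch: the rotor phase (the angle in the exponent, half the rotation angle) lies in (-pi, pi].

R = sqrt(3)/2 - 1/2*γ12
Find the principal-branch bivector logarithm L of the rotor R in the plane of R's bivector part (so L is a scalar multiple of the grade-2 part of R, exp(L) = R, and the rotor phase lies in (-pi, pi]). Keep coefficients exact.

The scalar part of R is sqrt(3)/2, and that scalar determines the rotor phase on the principal branch; recovering the unit plane as bivector-part over sine of the phase gives L = phase * plane.
Concretely: cos(phase) = sqrt(3)/2 gives phase = ±pi/6, and since phase/sin(phase) is even the sign is immaterial: L = (phase/sin(phase)) * <R>_2 = (pi/3) * <R>_2.
Answer: -pi/6*γ12


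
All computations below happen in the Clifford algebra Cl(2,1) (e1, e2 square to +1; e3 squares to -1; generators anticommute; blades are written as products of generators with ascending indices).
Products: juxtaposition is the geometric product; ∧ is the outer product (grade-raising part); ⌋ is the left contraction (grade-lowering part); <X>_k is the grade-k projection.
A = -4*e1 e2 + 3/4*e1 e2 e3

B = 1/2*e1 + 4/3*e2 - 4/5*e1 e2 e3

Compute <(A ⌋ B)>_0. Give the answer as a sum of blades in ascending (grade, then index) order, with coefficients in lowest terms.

step 1: -3/5 - 16/5*e3
step 2: -3/5
Answer: -3/5


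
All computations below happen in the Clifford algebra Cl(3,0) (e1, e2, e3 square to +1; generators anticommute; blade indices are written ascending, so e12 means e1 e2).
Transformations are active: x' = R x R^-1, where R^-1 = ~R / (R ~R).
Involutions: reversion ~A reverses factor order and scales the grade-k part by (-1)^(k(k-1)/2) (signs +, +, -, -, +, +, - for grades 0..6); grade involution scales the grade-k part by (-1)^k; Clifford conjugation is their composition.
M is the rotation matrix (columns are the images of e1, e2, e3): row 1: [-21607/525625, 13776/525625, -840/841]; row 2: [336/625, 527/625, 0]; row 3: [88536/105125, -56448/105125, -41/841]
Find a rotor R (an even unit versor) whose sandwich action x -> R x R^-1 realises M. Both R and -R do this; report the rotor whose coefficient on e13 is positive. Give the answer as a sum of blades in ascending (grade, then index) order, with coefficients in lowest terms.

Method: write R = a + b12*e12 + b13*e13 + b23*e23 with a^2 + b12^2 + b13^2 + b23^2 = 1 (so R^-1 = ~R). Expanding the columns R e_j ~R gives tr M = 4a^2 - 1 and, from the antisymmetric part, M21 - M12 = -4a*b12, M13 - M31 = 4a*b13, M32 - M23 = -4a*b23.
Here tr M = 15839/21025, so a^2 = (1 + tr M)/4 = 9216/21025 and a = ±96/145. Taking a = 96/145: M21 - M12 = 10752/21025, M13 - M31 = -193536/105125, M32 - M23 = -56448/105125, giving b12 = -28/145, b13 = -504/725, b23 = 147/725, i.e. R = 96/145 - 28/145*e12 - 504/725*e13 + 147/725*e23.
Its e13 coefficient is negative, so report the other preimage -R.
Answer: -96/145 + 28/145*e12 + 504/725*e13 - 147/725*e23. Sheet selection: the two-to-one cover makes ±R indistinguishable at the matrix level (trace 15839/21025), so uniqueness comes from the required sign on e13.
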